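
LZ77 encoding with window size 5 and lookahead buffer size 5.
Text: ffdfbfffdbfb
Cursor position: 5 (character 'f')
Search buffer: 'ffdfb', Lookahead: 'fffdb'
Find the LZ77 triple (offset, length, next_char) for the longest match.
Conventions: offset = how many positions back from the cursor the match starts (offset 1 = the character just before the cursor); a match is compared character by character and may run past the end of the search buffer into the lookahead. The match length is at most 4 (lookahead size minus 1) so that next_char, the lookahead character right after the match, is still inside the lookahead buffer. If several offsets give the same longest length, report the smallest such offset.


Try each offset into the search buffer:
  offset=1 (pos 4, char 'b'): match length 0
  offset=2 (pos 3, char 'f'): match length 1
  offset=3 (pos 2, char 'd'): match length 0
  offset=4 (pos 1, char 'f'): match length 1
  offset=5 (pos 0, char 'f'): match length 2
Longest match has length 2 at offset 5.
next_char = character at position 5 + 2 = 7 -> 'f'

Best match: offset=5, length=2 (matching 'ff' starting at position 0)
LZ77 triple: (5, 2, 'f')


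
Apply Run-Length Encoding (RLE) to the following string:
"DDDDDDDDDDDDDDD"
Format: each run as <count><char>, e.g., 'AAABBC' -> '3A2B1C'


Scanning runs left to right:
  i=0: run of 'D' x 15 -> '15D'

RLE = 15D


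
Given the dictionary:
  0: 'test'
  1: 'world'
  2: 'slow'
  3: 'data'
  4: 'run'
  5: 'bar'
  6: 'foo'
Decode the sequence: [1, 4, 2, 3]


Look up each index in the dictionary:
  1 -> 'world'
  4 -> 'run'
  2 -> 'slow'
  3 -> 'data'

Decoded: "world run slow data"


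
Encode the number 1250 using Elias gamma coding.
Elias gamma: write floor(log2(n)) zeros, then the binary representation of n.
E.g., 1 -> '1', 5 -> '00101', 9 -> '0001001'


num_bits = floor(log2(1250)) + 1 = 11
leading_zeros = num_bits - 1 = 10
binary(1250) = 10011100010

Elias gamma(1250) = '0000000000' + '10011100010' = 000000000010011100010 (21 bits)


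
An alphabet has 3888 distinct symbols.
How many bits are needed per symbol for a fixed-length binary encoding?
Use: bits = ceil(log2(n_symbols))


log2(3888) = 11.9248
Bracket: 2^11 = 2048 < 3888 <= 2^12 = 4096
So ceil(log2(3888)) = 12

bits = ceil(log2(3888)) = ceil(11.9248) = 12 bits


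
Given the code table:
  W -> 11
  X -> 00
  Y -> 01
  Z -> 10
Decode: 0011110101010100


Decoding:
00 -> X
11 -> W
11 -> W
01 -> Y
01 -> Y
01 -> Y
01 -> Y
00 -> X


Result: XWWYYYYX


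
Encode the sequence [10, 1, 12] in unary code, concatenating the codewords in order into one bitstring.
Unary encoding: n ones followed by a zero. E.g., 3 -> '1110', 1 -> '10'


Encode each number as n ones followed by a terminating 0:
  10 -> 11111111110 (11 bits)
  1 -> 10 (2 bits)
  12 -> 1111111111110 (13 bits)
Total length = 11 + 2 + 13 = 26 bits.

Unary([10, 1, 12]) = 11111111110101111111111110 (26 bits)


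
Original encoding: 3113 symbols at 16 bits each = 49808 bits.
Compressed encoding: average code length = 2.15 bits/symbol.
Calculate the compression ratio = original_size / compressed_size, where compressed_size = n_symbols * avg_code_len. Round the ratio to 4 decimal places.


original_size = n_symbols * orig_bits = 3113 * 16 = 49808 bits
compressed_size = n_symbols * avg_code_len = 3113 * 2.15 = 6692.95 bits
ratio = original_size / compressed_size = 49808 / 6692.95 = 7.4419

Compression ratio = 7.4419


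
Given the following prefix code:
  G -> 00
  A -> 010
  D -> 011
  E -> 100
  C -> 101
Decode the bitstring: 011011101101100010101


Decoding step by step:
Bits 011 -> D
Bits 011 -> D
Bits 101 -> C
Bits 101 -> C
Bits 100 -> E
Bits 010 -> A
Bits 101 -> C


Decoded message: DDCCEAC


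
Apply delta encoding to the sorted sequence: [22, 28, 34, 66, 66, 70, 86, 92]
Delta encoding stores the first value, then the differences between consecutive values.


First value: 22
Deltas:
  28 - 22 = 6
  34 - 28 = 6
  66 - 34 = 32
  66 - 66 = 0
  70 - 66 = 4
  86 - 70 = 16
  92 - 86 = 6


Delta encoded: [22, 6, 6, 32, 0, 4, 16, 6]


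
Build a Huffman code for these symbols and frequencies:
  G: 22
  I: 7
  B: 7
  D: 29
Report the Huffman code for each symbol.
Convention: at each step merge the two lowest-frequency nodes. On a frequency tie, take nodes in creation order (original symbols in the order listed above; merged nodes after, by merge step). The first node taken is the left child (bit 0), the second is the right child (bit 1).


Huffman tree construction:
Step 1: Merge I(7) + B(7) = 14
Step 2: Merge (I+B)(14) + G(22) = 36
Step 3: Merge D(29) + ((I+B)+G)(36) = 65
Read each symbol's code off the tree from the root (left child = 0, right child = 1).

Codes:
  G: 11 (length 2)
  I: 100 (length 3)
  B: 101 (length 3)
  D: 0 (length 1)
Average code length: 115/65 = 1.7692 bits/symbol


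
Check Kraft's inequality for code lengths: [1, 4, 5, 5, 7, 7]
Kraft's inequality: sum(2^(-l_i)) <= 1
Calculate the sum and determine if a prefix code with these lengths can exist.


Sum = 2^(-1) + 2^(-4) + 2^(-5) + 2^(-5) + 2^(-7) + 2^(-7)
    = 0.5 + 0.0625 + 0.03125 + 0.03125 + 0.0078125 + 0.0078125
    = 82/128 = 0.640625
Since 0.640625 <= 1, Kraft's inequality IS satisfied.
A prefix code with these lengths CAN exist.

Kraft sum = 0.640625. Satisfied.


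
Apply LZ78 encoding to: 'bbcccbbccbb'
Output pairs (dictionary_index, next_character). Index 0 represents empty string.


LZ78 encoding steps:
Dictionary: {0: ''}
Step 1: w='' (idx 0), next='b' -> output (0, 'b'), add 'b' as idx 1
Step 2: w='b' (idx 1), next='c' -> output (1, 'c'), add 'bc' as idx 2
Step 3: w='' (idx 0), next='c' -> output (0, 'c'), add 'c' as idx 3
Step 4: w='c' (idx 3), next='b' -> output (3, 'b'), add 'cb' as idx 4
Step 5: w='bc' (idx 2), next='c' -> output (2, 'c'), add 'bcc' as idx 5
Step 6: w='b' (idx 1), next='b' -> output (1, 'b'), add 'bb' as idx 6


Encoded: [(0, 'b'), (1, 'c'), (0, 'c'), (3, 'b'), (2, 'c'), (1, 'b')]


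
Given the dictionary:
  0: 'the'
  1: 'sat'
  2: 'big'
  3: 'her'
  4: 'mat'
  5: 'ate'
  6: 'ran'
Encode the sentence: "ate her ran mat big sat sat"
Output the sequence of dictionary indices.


Look up each word in the dictionary:
  'ate' -> 5
  'her' -> 3
  'ran' -> 6
  'mat' -> 4
  'big' -> 2
  'sat' -> 1
  'sat' -> 1

Encoded: [5, 3, 6, 4, 2, 1, 1]


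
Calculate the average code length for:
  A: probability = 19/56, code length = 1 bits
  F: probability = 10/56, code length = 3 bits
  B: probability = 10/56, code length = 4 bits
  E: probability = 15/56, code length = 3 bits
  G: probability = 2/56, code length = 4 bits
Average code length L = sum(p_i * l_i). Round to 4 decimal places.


Weighted contributions p_i * l_i:
  A: (19/56) * 1 = 19/56
  F: (10/56) * 3 = 30/56
  B: (10/56) * 4 = 40/56
  E: (15/56) * 3 = 45/56
  G: (2/56) * 4 = 8/56
Sum = (19 + 30 + 40 + 45 + 8)/56 = 142/56

L = 142/56 = 2.5357 bits/symbol


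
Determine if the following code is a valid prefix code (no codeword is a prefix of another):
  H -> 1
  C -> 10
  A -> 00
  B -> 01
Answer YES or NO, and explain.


Checking each pair (does one codeword prefix another?):
  H='1' vs C='10': prefix -- VIOLATION

NO -- this is NOT a valid prefix code. H (1) is a prefix of C (10).


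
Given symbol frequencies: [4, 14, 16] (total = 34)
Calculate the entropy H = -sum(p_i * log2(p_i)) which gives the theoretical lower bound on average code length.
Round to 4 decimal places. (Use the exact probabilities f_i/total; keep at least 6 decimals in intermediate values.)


Per-symbol terms -p_i * log2(p_i) with p_i = f_i/34:
  p = 4/34 = 0.117647: log2(p) = -3.087463, -p*log2(p) = 0.363231
  p = 14/34 = 0.411765: log2(p) = -1.280108, -p*log2(p) = 0.527103
  p = 16/34 = 0.470588: log2(p) = -1.087463, -p*log2(p) = 0.511747
H = 0.363231 + 0.527103 + 0.511747 = 1.402081

H = 1.4021 bits/symbol


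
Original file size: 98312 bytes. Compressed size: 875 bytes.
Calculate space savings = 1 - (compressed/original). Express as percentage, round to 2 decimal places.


ratio = compressed/original = 875/98312 = 0.0089
savings = 1 - ratio = 1 - 0.0089 = 0.9911
as a percentage: 0.9911 * 100 = 99.11%

Space savings = 1 - 875/98312 = 99.11%


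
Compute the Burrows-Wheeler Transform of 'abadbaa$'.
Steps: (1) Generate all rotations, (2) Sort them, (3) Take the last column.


Rotations (sorted):
  0: $abadbaa -> last char: a
  1: a$abadba -> last char: a
  2: aa$abadb -> last char: b
  3: abadbaa$ -> last char: $
  4: adbaa$ab -> last char: b
  5: baa$abad -> last char: d
  6: badbaa$a -> last char: a
  7: dbaa$aba -> last char: a


BWT = aab$bdaa


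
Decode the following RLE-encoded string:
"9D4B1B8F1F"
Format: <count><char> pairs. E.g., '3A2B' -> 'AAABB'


Expanding each <count><char> pair:
  9D -> 'DDDDDDDDD'
  4B -> 'BBBB'
  1B -> 'B'
  8F -> 'FFFFFFFF'
  1F -> 'F'

Decoded = DDDDDDDDDBBBBBFFFFFFFFF


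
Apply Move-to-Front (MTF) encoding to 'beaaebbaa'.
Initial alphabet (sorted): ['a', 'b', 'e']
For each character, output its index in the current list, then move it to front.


MTF encoding:
'b': index 1 in ['a', 'b', 'e'] -> ['b', 'a', 'e']
'e': index 2 in ['b', 'a', 'e'] -> ['e', 'b', 'a']
'a': index 2 in ['e', 'b', 'a'] -> ['a', 'e', 'b']
'a': index 0 in ['a', 'e', 'b'] -> ['a', 'e', 'b']
'e': index 1 in ['a', 'e', 'b'] -> ['e', 'a', 'b']
'b': index 2 in ['e', 'a', 'b'] -> ['b', 'e', 'a']
'b': index 0 in ['b', 'e', 'a'] -> ['b', 'e', 'a']
'a': index 2 in ['b', 'e', 'a'] -> ['a', 'b', 'e']
'a': index 0 in ['a', 'b', 'e'] -> ['a', 'b', 'e']


Output: [1, 2, 2, 0, 1, 2, 0, 2, 0]


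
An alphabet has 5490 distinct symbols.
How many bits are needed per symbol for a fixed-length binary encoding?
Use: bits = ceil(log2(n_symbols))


log2(5490) = 12.4226
Bracket: 2^12 = 4096 < 5490 <= 2^13 = 8192
So ceil(log2(5490)) = 13

bits = ceil(log2(5490)) = ceil(12.4226) = 13 bits


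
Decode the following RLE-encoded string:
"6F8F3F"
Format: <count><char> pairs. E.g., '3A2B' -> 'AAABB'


Expanding each <count><char> pair:
  6F -> 'FFFFFF'
  8F -> 'FFFFFFFF'
  3F -> 'FFF'

Decoded = FFFFFFFFFFFFFFFFF


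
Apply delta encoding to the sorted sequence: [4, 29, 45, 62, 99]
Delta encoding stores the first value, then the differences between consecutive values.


First value: 4
Deltas:
  29 - 4 = 25
  45 - 29 = 16
  62 - 45 = 17
  99 - 62 = 37


Delta encoded: [4, 25, 16, 17, 37]


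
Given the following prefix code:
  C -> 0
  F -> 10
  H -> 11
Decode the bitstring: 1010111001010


Decoding step by step:
Bits 10 -> F
Bits 10 -> F
Bits 11 -> H
Bits 10 -> F
Bits 0 -> C
Bits 10 -> F
Bits 10 -> F


Decoded message: FFHFCFF


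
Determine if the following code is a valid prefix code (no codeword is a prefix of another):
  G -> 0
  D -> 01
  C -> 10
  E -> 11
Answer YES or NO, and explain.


Checking each pair (does one codeword prefix another?):
  G='0' vs D='01': prefix -- VIOLATION

NO -- this is NOT a valid prefix code. G (0) is a prefix of D (01).


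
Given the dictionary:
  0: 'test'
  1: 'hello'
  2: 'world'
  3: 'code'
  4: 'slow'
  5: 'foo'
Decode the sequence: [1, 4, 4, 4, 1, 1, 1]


Look up each index in the dictionary:
  1 -> 'hello'
  4 -> 'slow'
  4 -> 'slow'
  4 -> 'slow'
  1 -> 'hello'
  1 -> 'hello'
  1 -> 'hello'

Decoded: "hello slow slow slow hello hello hello"


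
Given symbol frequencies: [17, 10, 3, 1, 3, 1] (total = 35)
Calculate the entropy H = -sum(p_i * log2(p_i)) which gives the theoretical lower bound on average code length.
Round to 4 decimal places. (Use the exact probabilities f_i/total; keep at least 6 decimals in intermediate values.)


Per-symbol terms -p_i * log2(p_i) with p_i = f_i/35:
  p = 17/35 = 0.485714: log2(p) = -1.041820, -p*log2(p) = 0.506027
  p = 10/35 = 0.285714: log2(p) = -1.807355, -p*log2(p) = 0.516387
  p = 3/35 = 0.085714: log2(p) = -3.544321, -p*log2(p) = 0.303799
  p = 1/35 = 0.028571: log2(p) = -5.129283, -p*log2(p) = 0.146551
  p = 3/35 = 0.085714: log2(p) = -3.544321, -p*log2(p) = 0.303799
  p = 1/35 = 0.028571: log2(p) = -5.129283, -p*log2(p) = 0.146551
H = 0.506027 + 0.516387 + 0.303799 + 0.146551 + 0.303799 + 0.146551 = 1.923114

H = 1.9231 bits/symbol


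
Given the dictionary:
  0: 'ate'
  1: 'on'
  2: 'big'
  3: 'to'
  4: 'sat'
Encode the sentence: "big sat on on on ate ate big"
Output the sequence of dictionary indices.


Look up each word in the dictionary:
  'big' -> 2
  'sat' -> 4
  'on' -> 1
  'on' -> 1
  'on' -> 1
  'ate' -> 0
  'ate' -> 0
  'big' -> 2

Encoded: [2, 4, 1, 1, 1, 0, 0, 2]


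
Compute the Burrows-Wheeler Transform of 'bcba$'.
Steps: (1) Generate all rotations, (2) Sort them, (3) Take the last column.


Rotations (sorted):
  0: $bcba -> last char: a
  1: a$bcb -> last char: b
  2: ba$bc -> last char: c
  3: bcba$ -> last char: $
  4: cba$b -> last char: b


BWT = abc$b


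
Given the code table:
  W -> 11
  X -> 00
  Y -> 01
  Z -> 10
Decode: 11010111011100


Decoding:
11 -> W
01 -> Y
01 -> Y
11 -> W
01 -> Y
11 -> W
00 -> X


Result: WYYWYWX


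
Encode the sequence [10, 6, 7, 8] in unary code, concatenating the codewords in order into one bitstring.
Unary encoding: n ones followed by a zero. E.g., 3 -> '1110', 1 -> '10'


Encode each number as n ones followed by a terminating 0:
  10 -> 11111111110 (11 bits)
  6 -> 1111110 (7 bits)
  7 -> 11111110 (8 bits)
  8 -> 111111110 (9 bits)
Total length = 11 + 7 + 8 + 9 = 35 bits.

Unary([10, 6, 7, 8]) = 11111111110111111011111110111111110 (35 bits)


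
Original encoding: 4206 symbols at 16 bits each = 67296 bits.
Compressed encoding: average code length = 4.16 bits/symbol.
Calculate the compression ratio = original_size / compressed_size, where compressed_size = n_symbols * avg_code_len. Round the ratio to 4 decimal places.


original_size = n_symbols * orig_bits = 4206 * 16 = 67296 bits
compressed_size = n_symbols * avg_code_len = 4206 * 4.16 = 17496.96 bits
ratio = original_size / compressed_size = 67296 / 17496.96 = 3.8462

Compression ratio = 3.8462


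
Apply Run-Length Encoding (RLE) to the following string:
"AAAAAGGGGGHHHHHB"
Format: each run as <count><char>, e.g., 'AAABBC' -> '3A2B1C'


Scanning runs left to right:
  i=0: run of 'A' x 5 -> '5A'
  i=5: run of 'G' x 5 -> '5G'
  i=10: run of 'H' x 5 -> '5H'
  i=15: run of 'B' x 1 -> '1B'

RLE = 5A5G5H1B


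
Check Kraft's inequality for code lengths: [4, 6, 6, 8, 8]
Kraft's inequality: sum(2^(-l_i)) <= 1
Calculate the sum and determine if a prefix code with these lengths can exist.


Sum = 2^(-4) + 2^(-6) + 2^(-6) + 2^(-8) + 2^(-8)
    = 0.0625 + 0.015625 + 0.015625 + 0.00390625 + 0.00390625
    = 26/256 = 0.1015625
Since 0.1015625 <= 1, Kraft's inequality IS satisfied.
A prefix code with these lengths CAN exist.

Kraft sum = 0.1015625. Satisfied.


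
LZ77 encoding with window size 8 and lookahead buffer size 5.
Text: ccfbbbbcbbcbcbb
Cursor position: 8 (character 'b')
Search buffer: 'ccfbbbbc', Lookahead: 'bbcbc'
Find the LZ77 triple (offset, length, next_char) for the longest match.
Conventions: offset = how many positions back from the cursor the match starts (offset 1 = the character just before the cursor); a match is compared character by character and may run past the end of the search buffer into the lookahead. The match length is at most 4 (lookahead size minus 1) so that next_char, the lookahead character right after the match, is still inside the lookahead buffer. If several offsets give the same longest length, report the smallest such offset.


Try each offset into the search buffer:
  offset=1 (pos 7, char 'c'): match length 0
  offset=2 (pos 6, char 'b'): match length 1
  offset=3 (pos 5, char 'b'): match length 4
  offset=4 (pos 4, char 'b'): match length 2
  offset=5 (pos 3, char 'b'): match length 2
  offset=6 (pos 2, char 'f'): match length 0
  offset=7 (pos 1, char 'c'): match length 0
  offset=8 (pos 0, char 'c'): match length 0
Longest match has length 4 at offset 3.
next_char = character at position 8 + 4 = 12 -> 'c'

Best match: offset=3, length=4 (matching 'bbcb' starting at position 5)
LZ77 triple: (3, 4, 'c')


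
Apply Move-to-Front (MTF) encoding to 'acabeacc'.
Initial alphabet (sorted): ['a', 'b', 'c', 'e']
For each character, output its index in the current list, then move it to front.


MTF encoding:
'a': index 0 in ['a', 'b', 'c', 'e'] -> ['a', 'b', 'c', 'e']
'c': index 2 in ['a', 'b', 'c', 'e'] -> ['c', 'a', 'b', 'e']
'a': index 1 in ['c', 'a', 'b', 'e'] -> ['a', 'c', 'b', 'e']
'b': index 2 in ['a', 'c', 'b', 'e'] -> ['b', 'a', 'c', 'e']
'e': index 3 in ['b', 'a', 'c', 'e'] -> ['e', 'b', 'a', 'c']
'a': index 2 in ['e', 'b', 'a', 'c'] -> ['a', 'e', 'b', 'c']
'c': index 3 in ['a', 'e', 'b', 'c'] -> ['c', 'a', 'e', 'b']
'c': index 0 in ['c', 'a', 'e', 'b'] -> ['c', 'a', 'e', 'b']


Output: [0, 2, 1, 2, 3, 2, 3, 0]


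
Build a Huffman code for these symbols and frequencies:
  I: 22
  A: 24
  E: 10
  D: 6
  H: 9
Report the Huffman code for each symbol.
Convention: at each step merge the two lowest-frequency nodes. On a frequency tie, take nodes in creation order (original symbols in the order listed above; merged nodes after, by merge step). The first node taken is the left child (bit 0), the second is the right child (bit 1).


Huffman tree construction:
Step 1: Merge D(6) + H(9) = 15
Step 2: Merge E(10) + (D+H)(15) = 25
Step 3: Merge I(22) + A(24) = 46
Step 4: Merge (E+(D+H))(25) + (I+A)(46) = 71
Read each symbol's code off the tree from the root (left child = 0, right child = 1).

Codes:
  I: 10 (length 2)
  A: 11 (length 2)
  E: 00 (length 2)
  D: 010 (length 3)
  H: 011 (length 3)
Average code length: 157/71 = 2.2113 bits/symbol


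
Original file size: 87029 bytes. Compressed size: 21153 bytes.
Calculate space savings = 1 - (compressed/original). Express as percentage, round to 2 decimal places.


ratio = compressed/original = 21153/87029 = 0.243057
savings = 1 - ratio = 1 - 0.243057 = 0.756943
as a percentage: 0.756943 * 100 = 75.69%

Space savings = 1 - 21153/87029 = 75.69%


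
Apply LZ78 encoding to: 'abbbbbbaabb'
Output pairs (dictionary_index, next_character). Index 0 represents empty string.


LZ78 encoding steps:
Dictionary: {0: ''}
Step 1: w='' (idx 0), next='a' -> output (0, 'a'), add 'a' as idx 1
Step 2: w='' (idx 0), next='b' -> output (0, 'b'), add 'b' as idx 2
Step 3: w='b' (idx 2), next='b' -> output (2, 'b'), add 'bb' as idx 3
Step 4: w='bb' (idx 3), next='b' -> output (3, 'b'), add 'bbb' as idx 4
Step 5: w='a' (idx 1), next='a' -> output (1, 'a'), add 'aa' as idx 5
Step 6: w='bb' (idx 3), end of input -> output (3, '')


Encoded: [(0, 'a'), (0, 'b'), (2, 'b'), (3, 'b'), (1, 'a'), (3, '')]


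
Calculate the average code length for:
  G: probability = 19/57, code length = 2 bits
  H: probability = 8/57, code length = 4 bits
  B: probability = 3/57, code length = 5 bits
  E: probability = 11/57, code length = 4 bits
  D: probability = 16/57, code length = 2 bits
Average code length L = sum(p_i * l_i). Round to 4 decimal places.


Weighted contributions p_i * l_i:
  G: (19/57) * 2 = 38/57
  H: (8/57) * 4 = 32/57
  B: (3/57) * 5 = 15/57
  E: (11/57) * 4 = 44/57
  D: (16/57) * 2 = 32/57
Sum = (38 + 32 + 15 + 44 + 32)/57 = 161/57

L = 161/57 = 2.8246 bits/symbol


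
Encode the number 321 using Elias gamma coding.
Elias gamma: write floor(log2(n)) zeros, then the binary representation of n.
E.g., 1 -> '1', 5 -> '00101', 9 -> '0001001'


num_bits = floor(log2(321)) + 1 = 9
leading_zeros = num_bits - 1 = 8
binary(321) = 101000001

Elias gamma(321) = '00000000' + '101000001' = 00000000101000001 (17 bits)


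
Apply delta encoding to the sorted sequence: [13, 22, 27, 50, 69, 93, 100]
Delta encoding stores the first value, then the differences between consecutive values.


First value: 13
Deltas:
  22 - 13 = 9
  27 - 22 = 5
  50 - 27 = 23
  69 - 50 = 19
  93 - 69 = 24
  100 - 93 = 7


Delta encoded: [13, 9, 5, 23, 19, 24, 7]


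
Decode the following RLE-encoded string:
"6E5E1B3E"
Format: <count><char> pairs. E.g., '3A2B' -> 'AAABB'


Expanding each <count><char> pair:
  6E -> 'EEEEEE'
  5E -> 'EEEEE'
  1B -> 'B'
  3E -> 'EEE'

Decoded = EEEEEEEEEEEBEEE


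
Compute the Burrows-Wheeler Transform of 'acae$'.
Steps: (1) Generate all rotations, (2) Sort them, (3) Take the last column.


Rotations (sorted):
  0: $acae -> last char: e
  1: acae$ -> last char: $
  2: ae$ac -> last char: c
  3: cae$a -> last char: a
  4: e$aca -> last char: a


BWT = e$caa


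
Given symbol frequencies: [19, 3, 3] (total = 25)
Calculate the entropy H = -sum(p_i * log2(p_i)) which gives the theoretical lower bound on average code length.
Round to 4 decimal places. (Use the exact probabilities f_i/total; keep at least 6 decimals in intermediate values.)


Per-symbol terms -p_i * log2(p_i) with p_i = f_i/25:
  p = 19/25 = 0.760000: log2(p) = -0.395929, -p*log2(p) = 0.300906
  p = 3/25 = 0.120000: log2(p) = -3.058894, -p*log2(p) = 0.367067
  p = 3/25 = 0.120000: log2(p) = -3.058894, -p*log2(p) = 0.367067
H = 0.300906 + 0.367067 + 0.367067 = 1.035040

H = 1.035 bits/symbol


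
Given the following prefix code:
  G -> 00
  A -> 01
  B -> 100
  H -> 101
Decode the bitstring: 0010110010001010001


Decoding step by step:
Bits 00 -> G
Bits 101 -> H
Bits 100 -> B
Bits 100 -> B
Bits 01 -> A
Bits 01 -> A
Bits 00 -> G
Bits 01 -> A


Decoded message: GHBBAAGA


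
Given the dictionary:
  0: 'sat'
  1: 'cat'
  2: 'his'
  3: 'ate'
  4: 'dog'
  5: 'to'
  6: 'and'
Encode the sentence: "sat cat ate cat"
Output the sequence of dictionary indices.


Look up each word in the dictionary:
  'sat' -> 0
  'cat' -> 1
  'ate' -> 3
  'cat' -> 1

Encoded: [0, 1, 3, 1]


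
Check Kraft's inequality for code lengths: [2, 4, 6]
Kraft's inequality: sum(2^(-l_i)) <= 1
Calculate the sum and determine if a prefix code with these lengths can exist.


Sum = 2^(-2) + 2^(-4) + 2^(-6)
    = 0.25 + 0.0625 + 0.015625
    = 21/64 = 0.328125
Since 0.328125 <= 1, Kraft's inequality IS satisfied.
A prefix code with these lengths CAN exist.

Kraft sum = 0.328125. Satisfied.


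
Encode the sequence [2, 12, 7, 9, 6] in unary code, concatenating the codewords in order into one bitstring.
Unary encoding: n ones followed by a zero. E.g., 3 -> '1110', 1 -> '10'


Encode each number as n ones followed by a terminating 0:
  2 -> 110 (3 bits)
  12 -> 1111111111110 (13 bits)
  7 -> 11111110 (8 bits)
  9 -> 1111111110 (10 bits)
  6 -> 1111110 (7 bits)
Total length = 3 + 13 + 8 + 10 + 7 = 41 bits.

Unary([2, 12, 7, 9, 6]) = 11011111111111101111111011111111101111110 (41 bits)


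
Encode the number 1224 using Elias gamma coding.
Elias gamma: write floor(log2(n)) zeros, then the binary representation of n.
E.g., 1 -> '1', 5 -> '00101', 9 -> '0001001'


num_bits = floor(log2(1224)) + 1 = 11
leading_zeros = num_bits - 1 = 10
binary(1224) = 10011001000

Elias gamma(1224) = '0000000000' + '10011001000' = 000000000010011001000 (21 bits)


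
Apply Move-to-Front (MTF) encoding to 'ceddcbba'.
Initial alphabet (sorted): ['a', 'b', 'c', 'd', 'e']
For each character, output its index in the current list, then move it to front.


MTF encoding:
'c': index 2 in ['a', 'b', 'c', 'd', 'e'] -> ['c', 'a', 'b', 'd', 'e']
'e': index 4 in ['c', 'a', 'b', 'd', 'e'] -> ['e', 'c', 'a', 'b', 'd']
'd': index 4 in ['e', 'c', 'a', 'b', 'd'] -> ['d', 'e', 'c', 'a', 'b']
'd': index 0 in ['d', 'e', 'c', 'a', 'b'] -> ['d', 'e', 'c', 'a', 'b']
'c': index 2 in ['d', 'e', 'c', 'a', 'b'] -> ['c', 'd', 'e', 'a', 'b']
'b': index 4 in ['c', 'd', 'e', 'a', 'b'] -> ['b', 'c', 'd', 'e', 'a']
'b': index 0 in ['b', 'c', 'd', 'e', 'a'] -> ['b', 'c', 'd', 'e', 'a']
'a': index 4 in ['b', 'c', 'd', 'e', 'a'] -> ['a', 'b', 'c', 'd', 'e']


Output: [2, 4, 4, 0, 2, 4, 0, 4]


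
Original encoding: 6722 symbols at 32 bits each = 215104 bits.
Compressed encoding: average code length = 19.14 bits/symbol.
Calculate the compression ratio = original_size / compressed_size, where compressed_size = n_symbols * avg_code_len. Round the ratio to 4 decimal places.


original_size = n_symbols * orig_bits = 6722 * 32 = 215104 bits
compressed_size = n_symbols * avg_code_len = 6722 * 19.14 = 128659.08 bits
ratio = original_size / compressed_size = 215104 / 128659.08 = 1.6719

Compression ratio = 1.6719


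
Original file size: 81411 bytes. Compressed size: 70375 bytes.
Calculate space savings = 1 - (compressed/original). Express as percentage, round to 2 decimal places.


ratio = compressed/original = 70375/81411 = 0.864441
savings = 1 - ratio = 1 - 0.864441 = 0.135559
as a percentage: 0.135559 * 100 = 13.56%

Space savings = 1 - 70375/81411 = 13.56%


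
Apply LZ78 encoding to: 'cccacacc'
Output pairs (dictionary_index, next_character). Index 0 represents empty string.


LZ78 encoding steps:
Dictionary: {0: ''}
Step 1: w='' (idx 0), next='c' -> output (0, 'c'), add 'c' as idx 1
Step 2: w='c' (idx 1), next='c' -> output (1, 'c'), add 'cc' as idx 2
Step 3: w='' (idx 0), next='a' -> output (0, 'a'), add 'a' as idx 3
Step 4: w='c' (idx 1), next='a' -> output (1, 'a'), add 'ca' as idx 4
Step 5: w='cc' (idx 2), end of input -> output (2, '')


Encoded: [(0, 'c'), (1, 'c'), (0, 'a'), (1, 'a'), (2, '')]


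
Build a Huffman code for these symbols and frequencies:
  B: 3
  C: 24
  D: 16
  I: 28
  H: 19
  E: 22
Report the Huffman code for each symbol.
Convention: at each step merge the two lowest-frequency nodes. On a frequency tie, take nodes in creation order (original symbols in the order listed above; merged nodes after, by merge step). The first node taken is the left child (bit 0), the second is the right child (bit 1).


Huffman tree construction:
Step 1: Merge B(3) + D(16) = 19
Step 2: Merge H(19) + (B+D)(19) = 38
Step 3: Merge E(22) + C(24) = 46
Step 4: Merge I(28) + (H+(B+D))(38) = 66
Step 5: Merge (E+C)(46) + (I+(H+(B+D)))(66) = 112
Read each symbol's code off the tree from the root (left child = 0, right child = 1).

Codes:
  B: 1110 (length 4)
  C: 01 (length 2)
  D: 1111 (length 4)
  I: 10 (length 2)
  H: 110 (length 3)
  E: 00 (length 2)
Average code length: 281/112 = 2.5089 bits/symbol


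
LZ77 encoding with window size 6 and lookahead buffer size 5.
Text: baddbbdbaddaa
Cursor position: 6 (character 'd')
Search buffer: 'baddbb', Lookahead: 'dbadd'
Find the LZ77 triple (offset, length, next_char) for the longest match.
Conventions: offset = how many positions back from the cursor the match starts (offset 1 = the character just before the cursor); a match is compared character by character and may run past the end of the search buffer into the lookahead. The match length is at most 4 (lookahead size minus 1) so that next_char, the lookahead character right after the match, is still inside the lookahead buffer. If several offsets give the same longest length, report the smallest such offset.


Try each offset into the search buffer:
  offset=1 (pos 5, char 'b'): match length 0
  offset=2 (pos 4, char 'b'): match length 0
  offset=3 (pos 3, char 'd'): match length 2
  offset=4 (pos 2, char 'd'): match length 1
  offset=5 (pos 1, char 'a'): match length 0
  offset=6 (pos 0, char 'b'): match length 0
Longest match has length 2 at offset 3.
next_char = character at position 6 + 2 = 8 -> 'a'

Best match: offset=3, length=2 (matching 'db' starting at position 3)
LZ77 triple: (3, 2, 'a')


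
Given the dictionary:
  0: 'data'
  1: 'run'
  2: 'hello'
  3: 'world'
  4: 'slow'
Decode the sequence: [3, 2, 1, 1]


Look up each index in the dictionary:
  3 -> 'world'
  2 -> 'hello'
  1 -> 'run'
  1 -> 'run'

Decoded: "world hello run run"


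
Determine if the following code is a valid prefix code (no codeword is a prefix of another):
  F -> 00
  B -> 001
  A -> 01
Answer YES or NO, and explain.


Checking each pair (does one codeword prefix another?):
  F='00' vs B='001': prefix -- VIOLATION

NO -- this is NOT a valid prefix code. F (00) is a prefix of B (001).


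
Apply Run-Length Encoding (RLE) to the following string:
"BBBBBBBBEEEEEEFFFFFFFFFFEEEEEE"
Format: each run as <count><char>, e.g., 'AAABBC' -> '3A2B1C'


Scanning runs left to right:
  i=0: run of 'B' x 8 -> '8B'
  i=8: run of 'E' x 6 -> '6E'
  i=14: run of 'F' x 10 -> '10F'
  i=24: run of 'E' x 6 -> '6E'

RLE = 8B6E10F6E


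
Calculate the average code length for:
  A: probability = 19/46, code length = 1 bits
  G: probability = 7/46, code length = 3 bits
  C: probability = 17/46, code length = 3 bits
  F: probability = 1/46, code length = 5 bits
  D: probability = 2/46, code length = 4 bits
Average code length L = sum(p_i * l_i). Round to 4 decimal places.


Weighted contributions p_i * l_i:
  A: (19/46) * 1 = 19/46
  G: (7/46) * 3 = 21/46
  C: (17/46) * 3 = 51/46
  F: (1/46) * 5 = 5/46
  D: (2/46) * 4 = 8/46
Sum = (19 + 21 + 51 + 5 + 8)/46 = 104/46

L = 104/46 = 2.2609 bits/symbol


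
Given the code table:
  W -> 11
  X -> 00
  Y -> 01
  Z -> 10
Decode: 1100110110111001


Decoding:
11 -> W
00 -> X
11 -> W
01 -> Y
10 -> Z
11 -> W
10 -> Z
01 -> Y


Result: WXWYZWZY


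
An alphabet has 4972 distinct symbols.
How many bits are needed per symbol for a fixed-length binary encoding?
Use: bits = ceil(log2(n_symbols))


log2(4972) = 12.2796
Bracket: 2^12 = 4096 < 4972 <= 2^13 = 8192
So ceil(log2(4972)) = 13

bits = ceil(log2(4972)) = ceil(12.2796) = 13 bits


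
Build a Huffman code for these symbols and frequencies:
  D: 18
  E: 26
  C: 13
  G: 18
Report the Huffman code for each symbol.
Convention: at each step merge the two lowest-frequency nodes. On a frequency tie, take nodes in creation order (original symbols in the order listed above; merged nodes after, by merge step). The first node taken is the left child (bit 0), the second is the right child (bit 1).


Huffman tree construction:
Step 1: Merge C(13) + D(18) = 31
Step 2: Merge G(18) + E(26) = 44
Step 3: Merge (C+D)(31) + (G+E)(44) = 75
Read each symbol's code off the tree from the root (left child = 0, right child = 1).

Codes:
  D: 01 (length 2)
  E: 11 (length 2)
  C: 00 (length 2)
  G: 10 (length 2)
Average code length: 150/75 = 2.0000 bits/symbol


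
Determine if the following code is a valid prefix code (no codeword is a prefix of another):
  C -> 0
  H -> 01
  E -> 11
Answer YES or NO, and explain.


Checking each pair (does one codeword prefix another?):
  C='0' vs H='01': prefix -- VIOLATION

NO -- this is NOT a valid prefix code. C (0) is a prefix of H (01).


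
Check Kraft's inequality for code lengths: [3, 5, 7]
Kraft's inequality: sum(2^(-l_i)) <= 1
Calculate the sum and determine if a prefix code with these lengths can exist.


Sum = 2^(-3) + 2^(-5) + 2^(-7)
    = 0.125 + 0.03125 + 0.0078125
    = 21/128 = 0.1640625
Since 0.1640625 <= 1, Kraft's inequality IS satisfied.
A prefix code with these lengths CAN exist.

Kraft sum = 0.1640625. Satisfied.


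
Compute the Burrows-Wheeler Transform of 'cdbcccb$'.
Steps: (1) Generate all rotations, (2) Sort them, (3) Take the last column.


Rotations (sorted):
  0: $cdbcccb -> last char: b
  1: b$cdbccc -> last char: c
  2: bcccb$cd -> last char: d
  3: cb$cdbcc -> last char: c
  4: ccb$cdbc -> last char: c
  5: cccb$cdb -> last char: b
  6: cdbcccb$ -> last char: $
  7: dbcccb$c -> last char: c


BWT = bcdccb$c


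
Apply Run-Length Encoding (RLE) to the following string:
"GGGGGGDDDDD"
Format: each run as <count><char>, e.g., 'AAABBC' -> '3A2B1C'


Scanning runs left to right:
  i=0: run of 'G' x 6 -> '6G'
  i=6: run of 'D' x 5 -> '5D'

RLE = 6G5D


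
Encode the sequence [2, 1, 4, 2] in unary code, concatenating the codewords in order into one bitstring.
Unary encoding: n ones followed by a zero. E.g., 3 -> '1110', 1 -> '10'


Encode each number as n ones followed by a terminating 0:
  2 -> 110 (3 bits)
  1 -> 10 (2 bits)
  4 -> 11110 (5 bits)
  2 -> 110 (3 bits)
Total length = 3 + 2 + 5 + 3 = 13 bits.

Unary([2, 1, 4, 2]) = 1101011110110 (13 bits)


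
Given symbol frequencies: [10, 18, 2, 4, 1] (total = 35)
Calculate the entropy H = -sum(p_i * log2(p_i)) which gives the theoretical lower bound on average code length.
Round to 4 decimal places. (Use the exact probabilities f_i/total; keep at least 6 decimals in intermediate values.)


Per-symbol terms -p_i * log2(p_i) with p_i = f_i/35:
  p = 10/35 = 0.285714: log2(p) = -1.807355, -p*log2(p) = 0.516387
  p = 18/35 = 0.514286: log2(p) = -0.959358, -p*log2(p) = 0.493384
  p = 2/35 = 0.057143: log2(p) = -4.129283, -p*log2(p) = 0.235959
  p = 4/35 = 0.114286: log2(p) = -3.129283, -p*log2(p) = 0.357632
  p = 1/35 = 0.028571: log2(p) = -5.129283, -p*log2(p) = 0.146551
H = 0.516387 + 0.493384 + 0.235959 + 0.357632 + 0.146551 = 1.749913

H = 1.7499 bits/symbol


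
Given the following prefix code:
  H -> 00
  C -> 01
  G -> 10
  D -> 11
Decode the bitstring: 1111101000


Decoding step by step:
Bits 11 -> D
Bits 11 -> D
Bits 10 -> G
Bits 10 -> G
Bits 00 -> H


Decoded message: DDGGH


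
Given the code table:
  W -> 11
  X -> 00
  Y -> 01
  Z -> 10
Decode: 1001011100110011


Decoding:
10 -> Z
01 -> Y
01 -> Y
11 -> W
00 -> X
11 -> W
00 -> X
11 -> W


Result: ZYYWXWXW


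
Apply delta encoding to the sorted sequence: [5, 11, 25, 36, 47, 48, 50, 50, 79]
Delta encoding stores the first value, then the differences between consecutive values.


First value: 5
Deltas:
  11 - 5 = 6
  25 - 11 = 14
  36 - 25 = 11
  47 - 36 = 11
  48 - 47 = 1
  50 - 48 = 2
  50 - 50 = 0
  79 - 50 = 29


Delta encoded: [5, 6, 14, 11, 11, 1, 2, 0, 29]


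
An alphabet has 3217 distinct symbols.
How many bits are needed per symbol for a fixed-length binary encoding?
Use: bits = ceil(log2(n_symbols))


log2(3217) = 11.6515
Bracket: 2^11 = 2048 < 3217 <= 2^12 = 4096
So ceil(log2(3217)) = 12

bits = ceil(log2(3217)) = ceil(11.6515) = 12 bits


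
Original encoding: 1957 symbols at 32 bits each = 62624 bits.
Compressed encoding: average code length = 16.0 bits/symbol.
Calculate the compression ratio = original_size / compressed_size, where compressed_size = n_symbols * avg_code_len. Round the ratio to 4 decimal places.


original_size = n_symbols * orig_bits = 1957 * 32 = 62624 bits
compressed_size = n_symbols * avg_code_len = 1957 * 16.0 = 31312.0 bits
ratio = original_size / compressed_size = 62624 / 31312.0 = 2.0

Compression ratio = 2.0


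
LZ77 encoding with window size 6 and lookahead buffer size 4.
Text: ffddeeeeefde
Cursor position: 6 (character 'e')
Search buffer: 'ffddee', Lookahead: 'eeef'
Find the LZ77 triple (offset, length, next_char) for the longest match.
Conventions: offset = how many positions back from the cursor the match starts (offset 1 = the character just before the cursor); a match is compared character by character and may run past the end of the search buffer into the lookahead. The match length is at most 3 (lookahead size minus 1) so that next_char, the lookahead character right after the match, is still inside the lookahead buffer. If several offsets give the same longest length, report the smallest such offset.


Try each offset into the search buffer:
  offset=1 (pos 5, char 'e'): match length 3
  offset=2 (pos 4, char 'e'): match length 3
  offset=3 (pos 3, char 'd'): match length 0
  offset=4 (pos 2, char 'd'): match length 0
  offset=5 (pos 1, char 'f'): match length 0
  offset=6 (pos 0, char 'f'): match length 0
Longest match has length 3, found at offsets 1, 2; take the smallest, offset 1.
next_char = character at position 6 + 3 = 9 -> 'f'

Best match: offset=1, length=3 (matching 'eee' starting at position 5)
LZ77 triple: (1, 3, 'f')


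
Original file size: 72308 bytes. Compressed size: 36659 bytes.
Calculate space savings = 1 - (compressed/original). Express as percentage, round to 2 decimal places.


ratio = compressed/original = 36659/72308 = 0.506984
savings = 1 - ratio = 1 - 0.506984 = 0.493016
as a percentage: 0.493016 * 100 = 49.3%

Space savings = 1 - 36659/72308 = 49.3%


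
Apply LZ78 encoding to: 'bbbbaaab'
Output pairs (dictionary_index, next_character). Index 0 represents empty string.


LZ78 encoding steps:
Dictionary: {0: ''}
Step 1: w='' (idx 0), next='b' -> output (0, 'b'), add 'b' as idx 1
Step 2: w='b' (idx 1), next='b' -> output (1, 'b'), add 'bb' as idx 2
Step 3: w='b' (idx 1), next='a' -> output (1, 'a'), add 'ba' as idx 3
Step 4: w='' (idx 0), next='a' -> output (0, 'a'), add 'a' as idx 4
Step 5: w='a' (idx 4), next='b' -> output (4, 'b'), add 'ab' as idx 5


Encoded: [(0, 'b'), (1, 'b'), (1, 'a'), (0, 'a'), (4, 'b')]


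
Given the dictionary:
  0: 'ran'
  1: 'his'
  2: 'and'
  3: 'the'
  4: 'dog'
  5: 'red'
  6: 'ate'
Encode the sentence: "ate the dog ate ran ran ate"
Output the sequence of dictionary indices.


Look up each word in the dictionary:
  'ate' -> 6
  'the' -> 3
  'dog' -> 4
  'ate' -> 6
  'ran' -> 0
  'ran' -> 0
  'ate' -> 6

Encoded: [6, 3, 4, 6, 0, 0, 6]


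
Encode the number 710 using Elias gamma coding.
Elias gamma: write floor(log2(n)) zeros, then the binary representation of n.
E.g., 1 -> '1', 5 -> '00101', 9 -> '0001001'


num_bits = floor(log2(710)) + 1 = 10
leading_zeros = num_bits - 1 = 9
binary(710) = 1011000110

Elias gamma(710) = '000000000' + '1011000110' = 0000000001011000110 (19 bits)


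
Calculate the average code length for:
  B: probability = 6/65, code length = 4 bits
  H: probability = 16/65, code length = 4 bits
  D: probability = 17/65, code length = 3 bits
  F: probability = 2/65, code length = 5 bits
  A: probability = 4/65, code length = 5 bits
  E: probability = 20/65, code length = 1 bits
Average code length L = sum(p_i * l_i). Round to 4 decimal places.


Weighted contributions p_i * l_i:
  B: (6/65) * 4 = 24/65
  H: (16/65) * 4 = 64/65
  D: (17/65) * 3 = 51/65
  F: (2/65) * 5 = 10/65
  A: (4/65) * 5 = 20/65
  E: (20/65) * 1 = 20/65
Sum = (24 + 64 + 51 + 10 + 20 + 20)/65 = 189/65

L = 189/65 = 2.9077 bits/symbol


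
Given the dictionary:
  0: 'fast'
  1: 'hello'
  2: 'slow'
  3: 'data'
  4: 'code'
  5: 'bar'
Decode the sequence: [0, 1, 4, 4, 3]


Look up each index in the dictionary:
  0 -> 'fast'
  1 -> 'hello'
  4 -> 'code'
  4 -> 'code'
  3 -> 'data'

Decoded: "fast hello code code data"


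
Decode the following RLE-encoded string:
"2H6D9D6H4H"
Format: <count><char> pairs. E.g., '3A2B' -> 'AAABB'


Expanding each <count><char> pair:
  2H -> 'HH'
  6D -> 'DDDDDD'
  9D -> 'DDDDDDDDD'
  6H -> 'HHHHHH'
  4H -> 'HHHH'

Decoded = HHDDDDDDDDDDDDDDDHHHHHHHHHH


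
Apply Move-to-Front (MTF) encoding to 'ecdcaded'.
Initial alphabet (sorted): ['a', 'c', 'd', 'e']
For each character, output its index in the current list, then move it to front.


MTF encoding:
'e': index 3 in ['a', 'c', 'd', 'e'] -> ['e', 'a', 'c', 'd']
'c': index 2 in ['e', 'a', 'c', 'd'] -> ['c', 'e', 'a', 'd']
'd': index 3 in ['c', 'e', 'a', 'd'] -> ['d', 'c', 'e', 'a']
'c': index 1 in ['d', 'c', 'e', 'a'] -> ['c', 'd', 'e', 'a']
'a': index 3 in ['c', 'd', 'e', 'a'] -> ['a', 'c', 'd', 'e']
'd': index 2 in ['a', 'c', 'd', 'e'] -> ['d', 'a', 'c', 'e']
'e': index 3 in ['d', 'a', 'c', 'e'] -> ['e', 'd', 'a', 'c']
'd': index 1 in ['e', 'd', 'a', 'c'] -> ['d', 'e', 'a', 'c']


Output: [3, 2, 3, 1, 3, 2, 3, 1]


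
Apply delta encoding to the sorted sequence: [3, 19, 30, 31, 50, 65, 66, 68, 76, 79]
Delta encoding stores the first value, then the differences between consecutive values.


First value: 3
Deltas:
  19 - 3 = 16
  30 - 19 = 11
  31 - 30 = 1
  50 - 31 = 19
  65 - 50 = 15
  66 - 65 = 1
  68 - 66 = 2
  76 - 68 = 8
  79 - 76 = 3


Delta encoded: [3, 16, 11, 1, 19, 15, 1, 2, 8, 3]


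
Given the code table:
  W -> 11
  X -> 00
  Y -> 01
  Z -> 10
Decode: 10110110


Decoding:
10 -> Z
11 -> W
01 -> Y
10 -> Z


Result: ZWYZ


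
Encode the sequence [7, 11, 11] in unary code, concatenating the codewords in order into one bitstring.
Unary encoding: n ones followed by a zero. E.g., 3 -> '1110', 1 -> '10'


Encode each number as n ones followed by a terminating 0:
  7 -> 11111110 (8 bits)
  11 -> 111111111110 (12 bits)
  11 -> 111111111110 (12 bits)
Total length = 8 + 12 + 12 = 32 bits.

Unary([7, 11, 11]) = 11111110111111111110111111111110 (32 bits)


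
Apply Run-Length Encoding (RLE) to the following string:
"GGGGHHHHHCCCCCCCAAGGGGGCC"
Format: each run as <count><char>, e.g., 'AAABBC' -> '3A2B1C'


Scanning runs left to right:
  i=0: run of 'G' x 4 -> '4G'
  i=4: run of 'H' x 5 -> '5H'
  i=9: run of 'C' x 7 -> '7C'
  i=16: run of 'A' x 2 -> '2A'
  i=18: run of 'G' x 5 -> '5G'
  i=23: run of 'C' x 2 -> '2C'

RLE = 4G5H7C2A5G2C
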